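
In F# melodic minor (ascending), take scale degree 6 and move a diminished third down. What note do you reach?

B##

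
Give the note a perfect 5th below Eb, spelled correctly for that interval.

Ab

A fifth below E lands on the letter A.
A perfect fifth spans 7 semitones, so Eb moves to pitch class 8. On the letter A that is Ab.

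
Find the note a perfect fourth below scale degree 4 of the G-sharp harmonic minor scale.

Scale degree 4 of G# harmonic minor is C#.
A perfect fourth (5 semitones) below C# lands on the letter G, giving G#.

G#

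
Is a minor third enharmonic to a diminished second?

A minor third spans 3 semitones; a diminished second spans 0.
The spans differ, so they are not enharmonic equivalents.

No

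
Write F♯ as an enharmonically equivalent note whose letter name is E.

Plain E sits 2 semitones below F#, so on the letter E the same pitch needs a double sharp: E##.

E##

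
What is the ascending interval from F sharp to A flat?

diminished third

Counting letters F–G–A gives a third.
F#→Ab = 2 semitones, 2 narrower than the major third (4), so diminished.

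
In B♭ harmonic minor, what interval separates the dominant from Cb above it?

diminished fifth

The dominant of Bb harmonic minor is F.
F up to Cb: letters F→C make it a fifth; 6 semitones makes it diminished.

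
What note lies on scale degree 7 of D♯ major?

C##

Degree 7 takes the letter 6 steps above D, which is C.
In major, degree 7 sits 11 semitones above the tonic. D# + 11 semitones is pitch class 2, spelled on C as C##.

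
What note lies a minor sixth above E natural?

C

A sixth above E lands on the letter C.
A minor sixth spans 8 semitones, so E moves to pitch class 0. On the letter C that is C.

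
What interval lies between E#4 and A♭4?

The letter names run E→A, a span of 3 letter steps, so the interval is some kind of fourth.
E# to Ab is 3 semitones. A perfect fourth is 5, so 3 makes it doubly diminished.

doubly diminished fourth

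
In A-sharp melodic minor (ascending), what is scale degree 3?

C#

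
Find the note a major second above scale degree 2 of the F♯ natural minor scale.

Scale degree 2 of F# natural minor is G#.
A major second (2 semitones) above G# lands on the letter A, giving A#.

A#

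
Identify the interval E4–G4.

The letter names run E→G, a span of 2 letter steps, so the interval is some kind of third.
E to G is 3 semitones. A major third is 4, so 3 makes it minor.

minor third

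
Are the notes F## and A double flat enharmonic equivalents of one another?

Yes

F## = pitch class 7 and Abb = pitch class 7 — the same pitch class, so they are enharmonic equivalents.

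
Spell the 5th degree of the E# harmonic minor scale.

The E# harmonic minor scale runs E# F## G# A# B# C# D##.
Degree 5 is B#.

B#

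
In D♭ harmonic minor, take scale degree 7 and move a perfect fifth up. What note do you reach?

Scale degree 7 of Db harmonic minor is C.
A perfect fifth (7 semitones) above C lands on the letter G, giving G.

G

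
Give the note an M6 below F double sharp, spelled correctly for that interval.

F down a major sixth is Ab, so the target letter is A.
From F##, a major sixth is 9 semitones down: A#.

A#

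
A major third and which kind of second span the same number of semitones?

doubly augmented

A major third spans 4 semitones.
A second spanning 4 semitones is doubly augmented (the major second is 2).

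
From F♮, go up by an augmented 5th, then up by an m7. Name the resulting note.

An augmented fifth up from F is C# (letter C, 8 semitones up).
A minor seventh up from C# is B (letter B, 10 semitones up).

B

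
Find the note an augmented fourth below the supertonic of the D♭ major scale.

The supertonic of Db major is Eb.
An augmented fourth (6 semitones) below Eb lands on the letter B, giving Bbb.

Bbb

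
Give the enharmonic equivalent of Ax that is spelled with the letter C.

Cb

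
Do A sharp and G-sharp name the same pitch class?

No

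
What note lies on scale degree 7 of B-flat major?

A

The Bb major scale runs Bb C D Eb F G A.
Degree 7 is A.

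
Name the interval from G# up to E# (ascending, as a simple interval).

The letter names run G→E, a span of 5 letter steps, so the interval is some kind of sixth.
G# to E# is 9 semitones. A major sixth is 9, so 9 makes it major.

major sixth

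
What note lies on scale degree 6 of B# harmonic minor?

Degree 6 takes the letter 5 steps above B, which is G.
In harmonic minor, degree 6 sits 8 semitones above the tonic. B# + 8 semitones is pitch class 8, spelled on G as G#.

G#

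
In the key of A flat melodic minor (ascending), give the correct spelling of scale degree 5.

Eb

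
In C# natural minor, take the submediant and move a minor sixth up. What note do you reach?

The submediant of C# natural minor is A.
A minor sixth (8 semitones) above A lands on the letter F, giving F.

F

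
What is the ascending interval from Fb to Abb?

The letter names run F→A, a span of 2 letter steps, so the interval is some kind of third.
Fb to Abb is 3 semitones. A major third is 4, so 3 makes it minor.

minor third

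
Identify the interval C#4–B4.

minor seventh

The letter names run C→B, a span of 6 letter steps, so the interval is some kind of seventh.
C# to B is 10 semitones. A major seventh is 11, so 10 makes it minor.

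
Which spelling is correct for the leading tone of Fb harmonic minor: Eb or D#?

Each scale degree takes a distinct letter name. Degree 7 of a scale on F must use the letter E.
Eb and D# are enharmonically the same pitch, but only Eb uses the letter E, so it is the correct spelling here.

Eb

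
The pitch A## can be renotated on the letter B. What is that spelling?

B

Plain B sits at the same pitch as A##, so on the letter B the same pitch needs a natural: B.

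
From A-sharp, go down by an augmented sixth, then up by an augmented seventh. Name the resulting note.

B#

An augmented sixth down from A# is C (letter C, 10 semitones down).
An augmented seventh up from C is B# (letter B, 12 semitones up).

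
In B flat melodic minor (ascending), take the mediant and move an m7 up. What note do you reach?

The mediant of Bb melodic minor (ascending) is Db.
A minor seventh (10 semitones) above Db lands on the letter C, giving Cb.

Cb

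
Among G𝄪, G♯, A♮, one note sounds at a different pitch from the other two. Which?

G#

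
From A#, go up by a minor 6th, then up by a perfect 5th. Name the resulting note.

C#

A minor sixth up from A# is F# (letter F, 8 semitones up).
A perfect fifth up from F# is C# (letter C, 7 semitones up).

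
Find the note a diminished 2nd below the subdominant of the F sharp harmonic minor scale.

The subdominant of F# harmonic minor is B.
A diminished second (0 semitones) below B lands on the letter A, giving A##.

A##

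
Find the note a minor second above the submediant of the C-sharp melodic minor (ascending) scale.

The submediant of C# melodic minor (ascending) is A#.
A minor second (1 semitone) above A# lands on the letter B, giving B.

B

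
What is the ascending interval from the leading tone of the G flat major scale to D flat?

The leading tone of Gb major is F.
F up to Db: letters F→D make it a sixth; 8 semitones makes it minor.

minor sixth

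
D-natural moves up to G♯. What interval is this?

The letter names run D→G, a span of 3 letter steps, so the interval is some kind of fourth.
D to G# is 6 semitones. A perfect fourth is 5, so 6 makes it augmented.

augmented fourth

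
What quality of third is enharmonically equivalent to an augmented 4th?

doubly augmented

An augmented fourth spans 6 semitones.
A third spanning 6 semitones is doubly augmented (the major third is 4).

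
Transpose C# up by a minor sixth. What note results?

A

A sixth above C lands on the letter A.
A minor sixth spans 8 semitones, so C# moves to pitch class 9. On the letter A that is A.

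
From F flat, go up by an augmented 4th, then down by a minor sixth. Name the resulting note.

An augmented fourth up from Fb is Bb (letter B, 6 semitones up).
A minor sixth down from Bb is D (letter D, 8 semitones down).

D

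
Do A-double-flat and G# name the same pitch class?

Abb is pitch class 7; G# is pitch class 8.
The pitch classes differ (7 vs. 8), so they are not enharmonic equivalents.

No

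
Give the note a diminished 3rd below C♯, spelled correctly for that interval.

A##

C down a major third is Ab, so the target letter is A.
From C#, a diminished third is 2 semitones down: A##.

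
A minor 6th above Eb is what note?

Cb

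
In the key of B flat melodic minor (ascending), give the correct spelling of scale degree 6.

The Bb melodic minor (ascending) scale runs Bb C Db Eb F G A.
Degree 6 is G.

G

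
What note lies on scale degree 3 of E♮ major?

G#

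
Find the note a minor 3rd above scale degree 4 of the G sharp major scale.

E

Scale degree 4 of G# major is C#.
A minor third (3 semitones) above C# lands on the letter E, giving E.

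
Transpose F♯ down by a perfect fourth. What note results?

C#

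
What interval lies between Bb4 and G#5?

Counting letters B–C–D–E–F–G gives a sixth.
Bb→G# = 10 semitones, 1 wider than the major sixth (9), so augmented.

augmented sixth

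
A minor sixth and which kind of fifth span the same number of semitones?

augmented

A minor sixth spans 8 semitones.
A fifth spanning 8 semitones is augmented (the perfect fifth is 7).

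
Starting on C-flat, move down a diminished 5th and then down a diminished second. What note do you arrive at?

E#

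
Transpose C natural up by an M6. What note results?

A sixth above C lands on the letter A.
A major sixth spans 9 semitones, so C moves to pitch class 9. On the letter A that is A.

A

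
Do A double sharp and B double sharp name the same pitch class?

Two spellings are enharmonically equivalent only if they share a pitch class.
Here A## → 11, B## → 1; 1 ≠ 11, so they are not.

No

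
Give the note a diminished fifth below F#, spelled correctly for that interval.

A fifth below F lands on the letter B.
A diminished fifth spans 6 semitones, so F# moves to pitch class 0. On the letter B that is B#.

B#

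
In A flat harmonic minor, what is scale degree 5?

Eb

The Ab harmonic minor scale runs Ab Bb Cb Db Eb Fb G.
Degree 5 is Eb.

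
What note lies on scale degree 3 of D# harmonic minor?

F#

Degree 3 takes the letter 2 steps above D, which is F.
In harmonic minor, degree 3 sits 3 semitones above the tonic. D# + 3 semitones is pitch class 6, spelled on F as F#.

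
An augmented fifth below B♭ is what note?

B down a perfect fifth is E, so the target letter is E.
From Bb, an augmented fifth is 8 semitones down: Ebb.

Ebb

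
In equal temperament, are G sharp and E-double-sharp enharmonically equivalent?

No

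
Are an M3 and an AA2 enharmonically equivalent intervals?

Yes

A major third spans 4 semitones; a doubly augmented second spans 4.
They are enharmonically equivalent.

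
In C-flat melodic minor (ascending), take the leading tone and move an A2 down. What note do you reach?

Abb

The leading tone of Cb melodic minor (ascending) is Bb.
An augmented second (3 semitones) below Bb lands on the letter A, giving Abb.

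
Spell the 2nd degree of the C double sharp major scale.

D##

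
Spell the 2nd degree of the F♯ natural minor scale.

G#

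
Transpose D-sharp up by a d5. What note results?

D up a perfect fifth is A, so the target letter is A.
From D#, a diminished fifth is 6 semitones up: A.

A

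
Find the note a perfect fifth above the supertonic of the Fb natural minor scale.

Db

The supertonic of Fb natural minor is Gb.
A perfect fifth (7 semitones) above Gb lands on the letter D, giving Db.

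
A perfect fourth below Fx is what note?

C##

A fourth below F lands on the letter C.
A perfect fourth spans 5 semitones, so F## moves to pitch class 2. On the letter C that is C##.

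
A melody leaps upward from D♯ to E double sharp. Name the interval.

augmented second

The letter names run D→E, a span of 1 letter step, so the interval is some kind of second.
D# to E## is 3 semitones. A major second is 2, so 3 makes it augmented.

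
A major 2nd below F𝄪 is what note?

E#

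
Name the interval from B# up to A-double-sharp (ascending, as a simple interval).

The letter names run B→A, a span of 6 letter steps, so the interval is some kind of seventh.
B# to A## is 11 semitones. A major seventh is 11, so 11 makes it major.

major seventh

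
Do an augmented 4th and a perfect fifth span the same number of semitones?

An augmented fourth spans 6 semitones; a perfect fifth spans 7.
The spans differ, so they are not enharmonic equivalents.

No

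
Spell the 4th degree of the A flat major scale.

Db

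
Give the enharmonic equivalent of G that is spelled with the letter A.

Abb

Plain A sits 2 semitones above G, so on the letter A the same pitch needs a double flat: Abb.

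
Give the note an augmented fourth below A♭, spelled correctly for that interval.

Ebb

A down a perfect fourth is E, so the target letter is E.
From Ab, an augmented fourth is 6 semitones down: Ebb.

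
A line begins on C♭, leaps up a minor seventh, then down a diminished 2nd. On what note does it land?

A

A minor seventh up from Cb is Bbb (letter B, 10 semitones up).
A diminished second down from Bbb is A (letter A, 0 semitones down).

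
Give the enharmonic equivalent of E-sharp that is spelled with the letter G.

Gbb

E# is pitch class 5. The letter G alone is pitch class 7.
To reach pitch class 5 from G requires an offset of -2 semitones, i.e. double flat: Gbb.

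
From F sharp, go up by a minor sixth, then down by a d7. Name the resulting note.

E#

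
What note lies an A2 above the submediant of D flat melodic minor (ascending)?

C#

The submediant of Db melodic minor (ascending) is Bb.
An augmented second (3 semitones) above Bb lands on the letter C, giving C#.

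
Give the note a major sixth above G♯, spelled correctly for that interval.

E#

G up a major sixth is E, so the target letter is E.
From G#, a major sixth is 9 semitones up: E#.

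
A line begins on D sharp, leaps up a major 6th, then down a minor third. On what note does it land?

G##

A major sixth up from D# is B# (letter B, 9 semitones up).
A minor third down from B# is G## (letter G, 3 semitones down).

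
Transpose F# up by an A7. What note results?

F up a major seventh is E, so the target letter is E.
From F#, an augmented seventh is 12 semitones up: E##.

E##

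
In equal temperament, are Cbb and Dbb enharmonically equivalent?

Cbb is pitch class 10; Dbb is pitch class 0.
The pitch classes differ (10 vs. 0), so they are not enharmonic equivalents.

No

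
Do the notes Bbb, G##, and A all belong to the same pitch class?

Yes

Bbb = pitch class 9 and G## = pitch class 9 and A = pitch class 9 — the same pitch class, so they are enharmonic equivalents.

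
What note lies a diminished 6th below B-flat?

D#

A sixth below B lands on the letter D.
A diminished sixth spans 7 semitones, so Bb moves to pitch class 3. On the letter D that is D#.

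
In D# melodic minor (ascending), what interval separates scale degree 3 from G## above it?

Scale degree 3 of D# melodic minor (ascending) is F#.
F# up to G##: letters F→G make it a second; 3 semitones makes it augmented.

augmented second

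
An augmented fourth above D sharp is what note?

G##

D up a perfect fourth is G, so the target letter is G.
From D#, an augmented fourth is 6 semitones up: G##.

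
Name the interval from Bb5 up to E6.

The letter names run B→E, a span of 3 letter steps, so the interval is some kind of fourth.
Bb to E is 6 semitones. A perfect fourth is 5, so 6 makes it augmented.

augmented fourth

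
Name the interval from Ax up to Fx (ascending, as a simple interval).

The letter names run A→F, a span of 5 letter steps, so the interval is some kind of sixth.
A## to F## is 8 semitones. A major sixth is 9, so 8 makes it minor.

minor sixth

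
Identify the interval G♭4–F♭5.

minor seventh

The letter names run G→F, a span of 6 letter steps, so the interval is some kind of seventh.
Gb to Fb is 10 semitones. A major seventh is 11, so 10 makes it minor.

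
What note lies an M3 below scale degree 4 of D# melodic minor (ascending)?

E

Scale degree 4 of D# melodic minor (ascending) is G#.
A major third (4 semitones) below G# lands on the letter E, giving E.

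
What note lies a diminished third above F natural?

Abb

A third above F lands on the letter A.
A diminished third spans 2 semitones, so F moves to pitch class 7. On the letter A that is Abb.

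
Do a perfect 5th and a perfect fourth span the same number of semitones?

No

A perfect fifth spans 7 semitones; a perfect fourth spans 5.
The spans differ, so they are not enharmonic equivalents.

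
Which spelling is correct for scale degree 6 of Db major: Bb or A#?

Bb

Each scale degree takes a distinct letter name. Degree 6 of a scale on D must use the letter B.
Bb and A# are enharmonically the same pitch, but only Bb uses the letter B, so it is the correct spelling here.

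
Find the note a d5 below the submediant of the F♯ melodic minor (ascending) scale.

G##

The submediant of F# melodic minor (ascending) is D#.
A diminished fifth (6 semitones) below D# lands on the letter G, giving G##.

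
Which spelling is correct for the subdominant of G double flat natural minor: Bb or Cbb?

Cbb

Each scale degree takes a distinct letter name. Degree 4 of a scale on G must use the letter C.
Cbb and Bb are enharmonically the same pitch, but only Cbb uses the letter C, so it is the correct spelling here.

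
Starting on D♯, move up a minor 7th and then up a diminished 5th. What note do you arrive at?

G

A minor seventh up from D# is C# (letter C, 10 semitones up).
A diminished fifth up from C# is G (letter G, 6 semitones up).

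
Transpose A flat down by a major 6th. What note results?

Cb

A sixth below A lands on the letter C.
A major sixth spans 9 semitones, so Ab moves to pitch class 11. On the letter C that is Cb.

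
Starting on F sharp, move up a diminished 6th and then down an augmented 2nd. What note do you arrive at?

Cbb

A diminished sixth up from F# is Db (letter D, 7 semitones up).
An augmented second down from Db is Cbb (letter C, 3 semitones down).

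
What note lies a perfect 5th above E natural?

E up a perfect fifth is B, so the target letter is B.
From E, a perfect fifth is 7 semitones up: B.

B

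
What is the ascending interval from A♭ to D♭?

perfect fourth

The letter names run A→D, a span of 3 letter steps, so the interval is some kind of fourth.
Ab to Db is 5 semitones. A perfect fourth is 5, so 5 makes it perfect.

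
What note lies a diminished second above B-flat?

B up a major second is C#, so the target letter is C.
From Bb, a diminished second is 0 semitones up: Cbb.

Cbb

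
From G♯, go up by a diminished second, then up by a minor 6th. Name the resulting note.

Fb

A diminished second up from G# is Ab (letter A, 0 semitones up).
A minor sixth up from Ab is Fb (letter F, 8 semitones up).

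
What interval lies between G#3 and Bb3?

diminished third

The letter names run G→B, a span of 2 letter steps, so the interval is some kind of third.
G# to Bb is 2 semitones. A major third is 4, so 2 makes it diminished.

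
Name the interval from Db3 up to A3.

Counting letters D–E–F–G–A gives a fifth.
Db→A = 8 semitones, 1 wider than the perfect fifth (7), so augmented.

augmented fifth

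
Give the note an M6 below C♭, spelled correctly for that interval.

C down a major sixth is Eb, so the target letter is E.
From Cb, a major sixth is 9 semitones down: Ebb.

Ebb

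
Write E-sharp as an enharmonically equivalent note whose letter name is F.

F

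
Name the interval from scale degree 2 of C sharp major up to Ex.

Scale degree 2 of C# major is D#.
D# up to E##: letters D→E make it a second; 3 semitones makes it augmented.

augmented second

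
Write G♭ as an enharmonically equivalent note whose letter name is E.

E##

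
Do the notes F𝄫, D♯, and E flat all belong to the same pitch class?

Yes

Fbb = pitch class 3 and D# = pitch class 3 and Eb = pitch class 3 — the same pitch class, so they are enharmonic equivalents.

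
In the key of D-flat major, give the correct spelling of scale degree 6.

Degree 6 takes the letter 5 steps above D, which is B.
In major, degree 6 sits 9 semitones above the tonic. Db + 9 semitones is pitch class 10, spelled on B as Bb.

Bb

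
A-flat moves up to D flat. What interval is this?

Counting letters A–B–C–D gives a fourth.
Ab→Db = 5 semitones, exactly the perfect fourth.

perfect fourth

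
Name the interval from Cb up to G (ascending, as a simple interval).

augmented fifth

The letter names run C→G, a span of 4 letter steps, so the interval is some kind of fifth.
Cb to G is 8 semitones. A perfect fifth is 7, so 8 makes it augmented.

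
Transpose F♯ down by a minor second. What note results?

F down a major second is Eb, so the target letter is E.
From F#, a minor second is 1 semitone down: E#.

E#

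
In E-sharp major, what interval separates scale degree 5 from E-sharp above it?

Scale degree 5 of E# major is B#.
B# up to E#: letters B→E make it a fourth; 5 semitones makes it perfect.

perfect fourth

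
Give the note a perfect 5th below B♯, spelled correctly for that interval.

A fifth below B lands on the letter E.
A perfect fifth spans 7 semitones, so B# moves to pitch class 5. On the letter E that is E#.

E#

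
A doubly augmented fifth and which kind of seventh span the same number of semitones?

diminished

A doubly augmented fifth spans 9 semitones.
A seventh spanning 9 semitones is diminished (the major seventh is 11).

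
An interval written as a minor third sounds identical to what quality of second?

A minor third spans 3 semitones.
A second spanning 3 semitones is augmented (the major second is 2).

augmented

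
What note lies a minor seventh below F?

G

A seventh below F lands on the letter G.
A minor seventh spans 10 semitones, so F moves to pitch class 7. On the letter G that is G.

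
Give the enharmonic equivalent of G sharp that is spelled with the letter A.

Ab

Plain A sits 1 semitone above G#, so on the letter A the same pitch needs a flat: Ab.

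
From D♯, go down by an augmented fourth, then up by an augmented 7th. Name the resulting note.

An augmented fourth down from D# is A (letter A, 6 semitones down).
An augmented seventh up from A is G## (letter G, 12 semitones up).

G##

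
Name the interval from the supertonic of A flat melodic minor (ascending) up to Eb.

perfect fourth

The supertonic of Ab melodic minor (ascending) is Bb.
Bb up to Eb: letters B→E make it a fourth; 5 semitones makes it perfect.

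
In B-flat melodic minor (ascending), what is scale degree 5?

F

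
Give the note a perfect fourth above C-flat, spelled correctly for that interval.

Fb

C up a perfect fourth is F, so the target letter is F.
From Cb, a perfect fourth is 5 semitones up: Fb.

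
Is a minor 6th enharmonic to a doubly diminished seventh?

Yes

A minor sixth spans 8 semitones; a doubly diminished seventh spans 8.
They are enharmonically equivalent.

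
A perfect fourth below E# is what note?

B#

A fourth below E lands on the letter B.
A perfect fourth spans 5 semitones, so E# moves to pitch class 0. On the letter B that is B#.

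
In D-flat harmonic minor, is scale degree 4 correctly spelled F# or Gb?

Each scale degree takes a distinct letter name. Degree 4 of a scale on D must use the letter G.
Gb and F# are enharmonically the same pitch, but only Gb uses the letter G, so it is the correct spelling here.

Gb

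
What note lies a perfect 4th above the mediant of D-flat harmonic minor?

Bbb

The mediant of Db harmonic minor is Fb.
A perfect fourth (5 semitones) above Fb lands on the letter B, giving Bbb.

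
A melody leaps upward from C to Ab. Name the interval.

minor sixth

Counting letters C–D–E–F–G–A gives a sixth.
C→Ab = 8 semitones, 1 narrower than the major sixth (9), so minor.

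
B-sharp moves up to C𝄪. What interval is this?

major second

Counting letters B–C gives a second.
B#→C## = 2 semitones, exactly the major second.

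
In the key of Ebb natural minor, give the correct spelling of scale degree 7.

The Ebb natural minor scale runs Ebb Fb Gbb Abb Bbb Cbb Dbb.
Degree 7 is Dbb.

Dbb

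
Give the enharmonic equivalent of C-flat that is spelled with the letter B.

Plain B sits at the same pitch as Cb, so on the letter B the same pitch needs a natural: B.

B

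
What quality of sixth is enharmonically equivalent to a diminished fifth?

doubly diminished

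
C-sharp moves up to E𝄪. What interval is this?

The letter names run C→E, a span of 2 letter steps, so the interval is some kind of third.
C# to E## is 5 semitones. A major third is 4, so 5 makes it augmented.

augmented third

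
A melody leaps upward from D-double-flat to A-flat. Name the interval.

The letter names run D→A, a span of 4 letter steps, so the interval is some kind of fifth.
Dbb to Ab is 8 semitones. A perfect fifth is 7, so 8 makes it augmented.

augmented fifth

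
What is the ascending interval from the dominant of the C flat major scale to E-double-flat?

minor sixth

The dominant of Cb major is Gb.
Gb up to Ebb: letters G→E make it a sixth; 8 semitones makes it minor.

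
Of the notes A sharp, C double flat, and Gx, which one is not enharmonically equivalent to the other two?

In 12-tone equal temperament, enharmonic equivalents share a pitch class. A# is pitch class 10; Cbb is pitch class 10; G## is pitch class 9.
A# and Cbb share pitch class 10, while G## is pitch class 9.

G##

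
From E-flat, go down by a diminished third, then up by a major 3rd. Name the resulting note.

A diminished third down from Eb is C# (letter C, 2 semitones down).
A major third up from C# is E# (letter E, 4 semitones up).

E#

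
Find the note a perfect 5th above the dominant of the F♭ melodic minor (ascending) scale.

The dominant of Fb melodic minor (ascending) is Cb.
A perfect fifth (7 semitones) above Cb lands on the letter G, giving Gb.

Gb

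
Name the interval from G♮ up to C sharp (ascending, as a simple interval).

The letter names run G→C, a span of 3 letter steps, so the interval is some kind of fourth.
G to C# is 6 semitones. A perfect fourth is 5, so 6 makes it augmented.

augmented fourth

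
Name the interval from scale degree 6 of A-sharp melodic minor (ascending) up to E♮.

Scale degree 6 of A# melodic minor (ascending) is F##.
F## up to E: letters F→E make it a seventh; 9 semitones makes it diminished.

diminished seventh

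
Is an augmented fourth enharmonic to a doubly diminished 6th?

Yes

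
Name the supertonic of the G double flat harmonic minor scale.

Abb

Degree 2 takes the letter 1 step above G, which is A.
In harmonic minor, degree 2 sits 2 semitones above the tonic. Gbb + 2 semitones is pitch class 7, spelled on A as Abb.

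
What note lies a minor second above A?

Bb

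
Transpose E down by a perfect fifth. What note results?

A fifth below E lands on the letter A.
A perfect fifth spans 7 semitones, so E moves to pitch class 9. On the letter A that is A.

A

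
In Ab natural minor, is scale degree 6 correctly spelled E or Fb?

Each scale degree takes a distinct letter name. Degree 6 of a scale on A must use the letter F.
Fb and E are enharmonically the same pitch, but only Fb uses the letter F, so it is the correct spelling here.

Fb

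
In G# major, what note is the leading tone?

F##

The G# major scale runs G# A# B# C# D# E# F##.
Degree 7 is F##.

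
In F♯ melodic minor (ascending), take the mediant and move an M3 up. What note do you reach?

C#

The mediant of F# melodic minor (ascending) is A.
A major third (4 semitones) above A lands on the letter C, giving C#.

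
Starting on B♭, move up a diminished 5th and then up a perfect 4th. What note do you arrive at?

A diminished fifth up from Bb is Fb (letter F, 6 semitones up).
A perfect fourth up from Fb is Bbb (letter B, 5 semitones up).

Bbb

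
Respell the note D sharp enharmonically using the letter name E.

Eb

Plain E sits 1 semitone above D#, so on the letter E the same pitch needs a flat: Eb.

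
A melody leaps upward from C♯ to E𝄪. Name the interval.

augmented third

The letter names run C→E, a span of 2 letter steps, so the interval is some kind of third.
C# to E## is 5 semitones. A major third is 4, so 5 makes it augmented.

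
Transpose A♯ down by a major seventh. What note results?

B

A seventh below A lands on the letter B.
A major seventh spans 11 semitones, so A# moves to pitch class 11. On the letter B that is B.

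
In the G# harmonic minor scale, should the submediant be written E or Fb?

Each scale degree takes a distinct letter name. Degree 6 of a scale on G must use the letter E.
E and Fb are enharmonically the same pitch, but only E uses the letter E, so it is the correct spelling here.

E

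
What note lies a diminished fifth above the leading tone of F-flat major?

Bbb

The leading tone of Fb major is Eb.
A diminished fifth (6 semitones) above Eb lands on the letter B, giving Bbb.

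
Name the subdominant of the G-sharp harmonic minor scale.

The G# harmonic minor scale runs G# A# B C# D# E F##.
Degree 4 is C#.

C#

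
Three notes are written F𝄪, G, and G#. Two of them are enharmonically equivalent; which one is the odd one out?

In 12-tone equal temperament, enharmonic equivalents share a pitch class. F## is pitch class 7; G is pitch class 7; G# is pitch class 8.
F## and G share pitch class 7, while G# is pitch class 8.

G#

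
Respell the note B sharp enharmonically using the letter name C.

Plain C sits at the same pitch as B#, so on the letter C the same pitch needs a natural: C.

C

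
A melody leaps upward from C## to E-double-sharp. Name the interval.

major third

Counting letters C–D–E gives a third.
C##→E## = 4 semitones, exactly the major third.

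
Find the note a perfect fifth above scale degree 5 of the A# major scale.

B#

Scale degree 5 of A# major is E#.
A perfect fifth (7 semitones) above E# lands on the letter B, giving B#.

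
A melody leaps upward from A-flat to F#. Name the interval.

The letter names run A→F, a span of 5 letter steps, so the interval is some kind of sixth.
Ab to F# is 10 semitones. A major sixth is 9, so 10 makes it augmented.

augmented sixth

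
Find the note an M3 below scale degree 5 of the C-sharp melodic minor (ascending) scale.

Scale degree 5 of C# melodic minor (ascending) is G#.
A major third (4 semitones) below G# lands on the letter E, giving E.

E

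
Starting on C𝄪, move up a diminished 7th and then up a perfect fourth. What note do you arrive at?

A diminished seventh up from C## is B (letter B, 9 semitones up).
A perfect fourth up from B is E (letter E, 5 semitones up).

E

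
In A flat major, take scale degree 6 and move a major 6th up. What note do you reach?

D

Scale degree 6 of Ab major is F.
A major sixth (9 semitones) above F lands on the letter D, giving D.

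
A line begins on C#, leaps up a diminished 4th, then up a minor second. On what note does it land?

Gb

A diminished fourth up from C# is F (letter F, 4 semitones up).
A minor second up from F is Gb (letter G, 1 semitone up).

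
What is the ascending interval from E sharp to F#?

minor second

Counting letters E–F gives a second.
E#→F# = 1 semitone, 1 narrower than the major second (2), so minor.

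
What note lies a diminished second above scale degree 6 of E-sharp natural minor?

Db

Scale degree 6 of E# natural minor is C#.
A diminished second (0 semitones) above C# lands on the letter D, giving Db.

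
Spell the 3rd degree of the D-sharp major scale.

The D# major scale runs D# E# F## G# A# B# C##.
Degree 3 is F##.

F##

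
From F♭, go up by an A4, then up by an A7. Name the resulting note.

An augmented fourth up from Fb is Bb (letter B, 6 semitones up).
An augmented seventh up from Bb is A# (letter A, 12 semitones up).

A#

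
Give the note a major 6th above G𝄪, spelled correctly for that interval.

E##

G up a major sixth is E, so the target letter is E.
From G##, a major sixth is 9 semitones up: E##.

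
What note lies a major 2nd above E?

F#

E up a major second is F#, so the target letter is F.
From E, a major second is 2 semitones up: F#.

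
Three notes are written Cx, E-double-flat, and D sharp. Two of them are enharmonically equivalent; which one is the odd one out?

D#

In 12-tone equal temperament, enharmonic equivalents share a pitch class. C## is pitch class 2; Ebb is pitch class 2; D# is pitch class 3.
C## and Ebb share pitch class 2, while D# is pitch class 3.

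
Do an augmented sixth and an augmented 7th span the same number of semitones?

No

An augmented sixth spans 10 semitones; an augmented seventh spans 12.
The spans differ, so they are not enharmonic equivalents.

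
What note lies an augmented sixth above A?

F##

A up a major sixth is F#, so the target letter is F.
From A, an augmented sixth is 10 semitones up: F##.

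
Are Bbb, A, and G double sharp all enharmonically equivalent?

Bbb is pitch class 9; A is pitch class 9; G## is pitch class 9.
All spellings map to pitch class 9, so they are enharmonically equivalent.

Yes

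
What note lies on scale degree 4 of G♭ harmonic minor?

Cb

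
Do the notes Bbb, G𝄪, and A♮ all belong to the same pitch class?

Bbb = pitch class 9 and G## = pitch class 9 and A = pitch class 9 — the same pitch class, so they are enharmonic equivalents.

Yes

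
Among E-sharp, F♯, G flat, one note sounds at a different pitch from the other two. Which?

In 12-tone equal temperament, enharmonic equivalents share a pitch class. E# is pitch class 5; F# is pitch class 6; Gb is pitch class 6.
F# and Gb share pitch class 6, while E# is pitch class 5.

E#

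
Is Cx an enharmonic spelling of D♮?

Yes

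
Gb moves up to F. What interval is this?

major seventh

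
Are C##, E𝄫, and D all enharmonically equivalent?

C## is pitch class 2; Ebb is pitch class 2; D is pitch class 2.
All spellings map to pitch class 2, so they are enharmonically equivalent.

Yes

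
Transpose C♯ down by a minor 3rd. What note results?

A#

C down a major third is Ab, so the target letter is A.
From C#, a minor third is 3 semitones down: A#.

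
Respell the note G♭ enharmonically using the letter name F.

F#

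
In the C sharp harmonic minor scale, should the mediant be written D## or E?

Each scale degree takes a distinct letter name. Degree 3 of a scale on C must use the letter E.
E and D## are enharmonically the same pitch, but only E uses the letter E, so it is the correct spelling here.

E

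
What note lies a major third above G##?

G up a major third is B, so the target letter is B.
From G##, a major third is 4 semitones up: B##.

B##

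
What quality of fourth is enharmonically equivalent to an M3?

diminished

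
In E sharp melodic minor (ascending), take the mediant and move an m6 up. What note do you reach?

The mediant of E# melodic minor (ascending) is G#.
A minor sixth (8 semitones) above G# lands on the letter E, giving E.

E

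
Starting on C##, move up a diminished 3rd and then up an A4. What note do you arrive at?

A diminished third up from C## is E (letter E, 2 semitones up).
An augmented fourth up from E is A# (letter A, 6 semitones up).

A#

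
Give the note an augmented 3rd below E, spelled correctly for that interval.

Cb

A third below E lands on the letter C.
An augmented third spans 5 semitones, so E moves to pitch class 11. On the letter C that is Cb.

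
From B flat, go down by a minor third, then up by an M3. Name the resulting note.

B

A minor third down from Bb is G (letter G, 3 semitones down).
A major third up from G is B (letter B, 4 semitones up).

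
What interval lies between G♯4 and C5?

The letter names run G→C, a span of 3 letter steps, so the interval is some kind of fourth.
G# to C is 4 semitones. A perfect fourth is 5, so 4 makes it diminished.

diminished fourth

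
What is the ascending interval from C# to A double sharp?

The letter names run C→A, a span of 5 letter steps, so the interval is some kind of sixth.
C# to A## is 10 semitones. A major sixth is 9, so 10 makes it augmented.

augmented sixth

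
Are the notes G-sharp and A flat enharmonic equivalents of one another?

G# is pitch class 8; Ab is pitch class 8.
All spellings map to pitch class 8, so they are enharmonically equivalent.

Yes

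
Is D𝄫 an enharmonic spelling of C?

Dbb = pitch class 0 and C = pitch class 0 — the same pitch class, so they are enharmonic equivalents.

Yes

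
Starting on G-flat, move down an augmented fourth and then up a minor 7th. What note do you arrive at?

Cbb

An augmented fourth down from Gb is Dbb (letter D, 6 semitones down).
A minor seventh up from Dbb is Cbb (letter C, 10 semitones up).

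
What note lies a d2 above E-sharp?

F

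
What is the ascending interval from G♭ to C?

The letter names run G→C, a span of 3 letter steps, so the interval is some kind of fourth.
Gb to C is 6 semitones. A perfect fourth is 5, so 6 makes it augmented.

augmented fourth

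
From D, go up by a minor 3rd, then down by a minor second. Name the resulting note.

E

A minor third up from D is F (letter F, 3 semitones up).
A minor second down from F is E (letter E, 1 semitone down).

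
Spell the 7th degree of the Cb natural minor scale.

Degree 7 takes the letter 6 steps above C, which is B.
In natural minor, degree 7 sits 10 semitones above the tonic. Cb + 10 semitones is pitch class 9, spelled on B as Bbb.

Bbb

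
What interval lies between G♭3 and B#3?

The letter names run G→B, a span of 2 letter steps, so the interval is some kind of third.
Gb to B# is 6 semitones. A major third is 4, so 6 makes it doubly augmented.

doubly augmented third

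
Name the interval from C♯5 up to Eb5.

diminished third

Counting letters C–D–E gives a third.
C#→Eb = 2 semitones, 2 narrower than the major third (4), so diminished.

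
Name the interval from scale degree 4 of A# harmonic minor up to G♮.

Scale degree 4 of A# harmonic minor is D#.
D# up to G: letters D→G make it a fourth; 4 semitones makes it diminished.

diminished fourth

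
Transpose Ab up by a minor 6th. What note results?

A sixth above A lands on the letter F.
A minor sixth spans 8 semitones, so Ab moves to pitch class 4. On the letter F that is Fb.

Fb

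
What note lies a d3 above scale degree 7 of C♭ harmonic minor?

Dbb

Scale degree 7 of Cb harmonic minor is Bb.
A diminished third (2 semitones) above Bb lands on the letter D, giving Dbb.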